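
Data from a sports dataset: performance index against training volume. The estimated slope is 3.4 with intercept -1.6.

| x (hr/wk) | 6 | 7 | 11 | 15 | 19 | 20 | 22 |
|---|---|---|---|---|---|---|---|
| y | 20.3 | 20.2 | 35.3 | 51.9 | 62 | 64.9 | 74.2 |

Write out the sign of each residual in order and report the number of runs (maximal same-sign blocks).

5 runs

x=6: ŷ = -1.6 + 3.4·6 = 18.8; r = 20.3 − 18.8 = 1.5
x=7: ŷ = -1.6 + 3.4·7 = 22.2; r = 20.2 − 22.2 = -2
x=11: ŷ = -1.6 + 3.4·11 = 35.8; r = 35.3 − 35.8 = -0.5
x=15: ŷ = -1.6 + 3.4·15 = 49.4; r = 51.9 − 49.4 = 2.5
x=19: ŷ = -1.6 + 3.4·19 = 63; r = 62 − 63 = -1
x=20: ŷ = -1.6 + 3.4·20 = 66.4; r = 64.9 − 66.4 = -1.5
x=22: ŷ = -1.6 + 3.4·22 = 73.2; r = 74.2 − 73.2 = 1
Signs: + − − + − − +
Runs: +×1, −×2, +×1, −×2, +×1 → 5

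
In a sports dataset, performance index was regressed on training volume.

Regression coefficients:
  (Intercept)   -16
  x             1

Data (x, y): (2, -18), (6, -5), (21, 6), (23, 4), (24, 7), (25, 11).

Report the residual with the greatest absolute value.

x=2: ŷ = -16 + 2 = -14; e = -18 − (-14) = -4
x=6: ŷ = -16 + 6 = -10; e = -5 − (-10) = 5
x=21: ŷ = -16 + 21 = 5; e = 6 − 5 = 1
x=23: ŷ = -16 + 23 = 7; e = 4 − 7 = -3
x=24: ŷ = -16 + 24 = 8; e = 7 − 8 = -1
x=25: ŷ = -16 + 25 = 9; e = 11 − 9 = 2
Largest |e| is 5 at x = 6, residual 5.

e = 5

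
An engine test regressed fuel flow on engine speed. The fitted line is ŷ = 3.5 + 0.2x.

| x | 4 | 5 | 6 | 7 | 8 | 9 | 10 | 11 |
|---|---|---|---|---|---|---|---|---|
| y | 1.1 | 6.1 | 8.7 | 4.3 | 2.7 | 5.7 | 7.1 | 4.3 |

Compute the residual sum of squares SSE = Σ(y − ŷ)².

x=4: ŷ = 3.5 + 0.2·4 = 4.3; r = 1.1 − 4.3 = -3.2
x=5: ŷ = 3.5 + 0.2·5 = 4.5; r = 6.1 − 4.5 = 1.6
x=6: ŷ = 3.5 + 0.2·6 = 4.7; r = 8.7 − 4.7 = 4
x=7: ŷ = 3.5 + 0.2·7 = 4.9; r = 4.3 − 4.9 = -0.6
x=8: ŷ = 3.5 + 0.2·8 = 5.1; r = 2.7 − 5.1 = -2.4
x=9: ŷ = 3.5 + 0.2·9 = 5.3; r = 5.7 − 5.3 = 0.4
x=10: ŷ = 3.5 + 0.2·10 = 5.5; r = 7.1 − 5.5 = 1.6
x=11: ŷ = 3.5 + 0.2·11 = 5.7; r = 4.3 − 5.7 = -1.4
SSE = 10.24 + 2.56 + 16 + 0.36 + 5.76 + 0.16 + 2.56 + 1.96 = 39.6

SSE = 39.6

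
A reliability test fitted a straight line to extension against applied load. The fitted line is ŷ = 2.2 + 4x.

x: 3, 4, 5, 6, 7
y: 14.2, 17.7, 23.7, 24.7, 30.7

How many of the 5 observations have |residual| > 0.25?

x=3: ŷ = 2.2 + 4·3 = 14.2; r = 14.2 − 14.2 = 0
x=4: ŷ = 2.2 + 4·4 = 18.2; r = 17.7 − 18.2 = -0.5
x=5: ŷ = 2.2 + 4·5 = 22.2; r = 23.7 − 22.2 = 1.5
x=6: ŷ = 2.2 + 4·6 = 26.2; r = 24.7 − 26.2 = -1.5
x=7: ŷ = 2.2 + 4·7 = 30.2; r = 30.7 − 30.2 = 0.5
|r| > 0.25: x=4 (|r|=0.5), x=5 (|r|=1.5), x=6 (|r|=1.5), x=7 (|r|=0.5) → 4

4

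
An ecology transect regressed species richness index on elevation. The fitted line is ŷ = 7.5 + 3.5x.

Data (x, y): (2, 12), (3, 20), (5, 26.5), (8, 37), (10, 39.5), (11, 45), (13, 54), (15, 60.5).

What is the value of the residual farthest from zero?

e = -3

x=2: ŷ = 7.5 + 3.5·2 = 14.5; e = 12 − 14.5 = -2.5
x=3: ŷ = 7.5 + 3.5·3 = 18; e = 20 − 18 = 2
x=5: ŷ = 7.5 + 3.5·5 = 25; e = 26.5 − 25 = 1.5
x=8: ŷ = 7.5 + 3.5·8 = 35.5; e = 37 − 35.5 = 1.5
x=10: ŷ = 7.5 + 3.5·10 = 42.5; e = 39.5 − 42.5 = -3
x=11: ŷ = 7.5 + 3.5·11 = 46; e = 45 − 46 = -1
x=13: ŷ = 7.5 + 3.5·13 = 53; e = 54 − 53 = 1
x=15: ŷ = 7.5 + 3.5·15 = 60; e = 60.5 − 60 = 0.5
Largest |e| is 3 at x = 10, residual -3.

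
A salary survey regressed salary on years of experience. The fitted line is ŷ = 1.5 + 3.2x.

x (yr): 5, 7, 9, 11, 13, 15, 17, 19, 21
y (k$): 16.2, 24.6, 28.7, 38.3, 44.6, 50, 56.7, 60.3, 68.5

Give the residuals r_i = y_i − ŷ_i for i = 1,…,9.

-1.3, 0.7, -1.6, 1.6, 1.5, 0.5, 0.8, -2, -0.2

x=5: ŷ = 1.5 + 3.2·5 = 17.5; r = 16.2 − 17.5 = -1.3
x=7: ŷ = 1.5 + 3.2·7 = 23.9; r = 24.6 − 23.9 = 0.7
x=9: ŷ = 1.5 + 3.2·9 = 30.3; r = 28.7 − 30.3 = -1.6
x=11: ŷ = 1.5 + 3.2·11 = 36.7; r = 38.3 − 36.7 = 1.6
x=13: ŷ = 1.5 + 3.2·13 = 43.1; r = 44.6 − 43.1 = 1.5
x=15: ŷ = 1.5 + 3.2·15 = 49.5; r = 50 − 49.5 = 0.5
x=17: ŷ = 1.5 + 3.2·17 = 55.9; r = 56.7 − 55.9 = 0.8
x=19: ŷ = 1.5 + 3.2·19 = 62.3; r = 60.3 − 62.3 = -2
x=21: ŷ = 1.5 + 3.2·21 = 68.7; r = 68.5 − 68.7 = -0.2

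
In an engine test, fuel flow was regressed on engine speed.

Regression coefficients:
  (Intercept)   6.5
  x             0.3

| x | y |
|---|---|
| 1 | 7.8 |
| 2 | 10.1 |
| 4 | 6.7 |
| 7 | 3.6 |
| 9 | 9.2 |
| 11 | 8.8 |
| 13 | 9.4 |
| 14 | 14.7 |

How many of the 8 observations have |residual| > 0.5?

7

x=1: ŷ = 6.5 + 0.3·1 = 6.8; r = 7.8 − 6.8 = 1
x=2: ŷ = 6.5 + 0.3·2 = 7.1; r = 10.1 − 7.1 = 3
x=4: ŷ = 6.5 + 0.3·4 = 7.7; r = 6.7 − 7.7 = -1
x=7: ŷ = 6.5 + 0.3·7 = 8.6; r = 3.6 − 8.6 = -5
x=9: ŷ = 6.5 + 0.3·9 = 9.2; r = 9.2 − 9.2 = 0
x=11: ŷ = 6.5 + 0.3·11 = 9.8; r = 8.8 − 9.8 = -1
x=13: ŷ = 6.5 + 0.3·13 = 10.4; r = 9.4 − 10.4 = -1
x=14: ŷ = 6.5 + 0.3·14 = 10.7; r = 14.7 − 10.7 = 4
|r| > 0.5: x=1 (|r|=1), x=2 (|r|=3), x=4 (|r|=1), x=7 (|r|=5), x=11 (|r|=1), x=13 (|r|=1), x=14 (|r|=4) → 7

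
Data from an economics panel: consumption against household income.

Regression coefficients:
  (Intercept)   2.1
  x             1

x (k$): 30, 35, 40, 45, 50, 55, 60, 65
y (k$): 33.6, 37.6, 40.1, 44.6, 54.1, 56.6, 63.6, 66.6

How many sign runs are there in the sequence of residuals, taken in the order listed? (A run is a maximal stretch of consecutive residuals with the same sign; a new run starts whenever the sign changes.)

6 runs

x=30: ŷ = 2.1 + 30 = 32.1; r = 33.6 − 32.1 = 1.5
x=35: ŷ = 2.1 + 35 = 37.1; r = 37.6 − 37.1 = 0.5
x=40: ŷ = 2.1 + 40 = 42.1; r = 40.1 − 42.1 = -2
x=45: ŷ = 2.1 + 45 = 47.1; r = 44.6 − 47.1 = -2.5
x=50: ŷ = 2.1 + 50 = 52.1; r = 54.1 − 52.1 = 2
x=55: ŷ = 2.1 + 55 = 57.1; r = 56.6 − 57.1 = -0.5
x=60: ŷ = 2.1 + 60 = 62.1; r = 63.6 − 62.1 = 1.5
x=65: ŷ = 2.1 + 65 = 67.1; r = 66.6 − 67.1 = -0.5
Signs: + + − − + − + −
Runs: +×2, −×2, +×1, −×1, +×1, −×1 → 6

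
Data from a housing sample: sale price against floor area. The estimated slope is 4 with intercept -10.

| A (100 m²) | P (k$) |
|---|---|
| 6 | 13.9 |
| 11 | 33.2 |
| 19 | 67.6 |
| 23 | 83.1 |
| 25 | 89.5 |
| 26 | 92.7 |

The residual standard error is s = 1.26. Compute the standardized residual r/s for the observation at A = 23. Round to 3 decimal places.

0.873

ŷ = -10 + 4·23 = 82
r = 83.1 − 82 = 1.1
r/s = 1.1 / 1.26 = 0.873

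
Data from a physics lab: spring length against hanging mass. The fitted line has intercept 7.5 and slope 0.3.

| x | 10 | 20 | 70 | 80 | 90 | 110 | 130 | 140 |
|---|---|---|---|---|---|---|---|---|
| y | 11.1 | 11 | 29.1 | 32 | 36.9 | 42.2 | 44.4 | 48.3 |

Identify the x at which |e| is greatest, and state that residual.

x=10: ŷ = 7.5 + 0.3·10 = 10.5; e = 11.1 − 10.5 = 0.6
x=20: ŷ = 7.5 + 0.3·20 = 13.5; e = 11 − 13.5 = -2.5
x=70: ŷ = 7.5 + 0.3·70 = 28.5; e = 29.1 − 28.5 = 0.6
x=80: ŷ = 7.5 + 0.3·80 = 31.5; e = 32 − 31.5 = 0.5
x=90: ŷ = 7.5 + 0.3·90 = 34.5; e = 36.9 − 34.5 = 2.4
x=110: ŷ = 7.5 + 0.3·110 = 40.5; e = 42.2 − 40.5 = 1.7
x=130: ŷ = 7.5 + 0.3·130 = 46.5; e = 44.4 − 46.5 = -2.1
x=140: ŷ = 7.5 + 0.3·140 = 49.5; e = 48.3 − 49.5 = -1.2
Largest |e| is 2.5 at x = 20, residual -2.5.

x = 20, e = -2.5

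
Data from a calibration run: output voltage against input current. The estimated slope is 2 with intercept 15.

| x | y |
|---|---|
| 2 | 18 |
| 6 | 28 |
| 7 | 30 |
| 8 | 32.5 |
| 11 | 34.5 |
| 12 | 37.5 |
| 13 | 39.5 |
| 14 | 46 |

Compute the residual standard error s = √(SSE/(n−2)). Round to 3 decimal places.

x=2: ŷ = 15 + 2·2 = 19; e = 18 − 19 = -1
x=6: ŷ = 15 + 2·6 = 27; e = 28 − 27 = 1
x=7: ŷ = 15 + 2·7 = 29; e = 30 − 29 = 1
x=8: ŷ = 15 + 2·8 = 31; e = 32.5 − 31 = 1.5
x=11: ŷ = 15 + 2·11 = 37; e = 34.5 − 37 = -2.5
x=12: ŷ = 15 + 2·12 = 39; e = 37.5 − 39 = -1.5
x=13: ŷ = 15 + 2·13 = 41; e = 39.5 − 41 = -1.5
x=14: ŷ = 15 + 2·14 = 43; e = 46 − 43 = 3
SSE = 1 + 1 + 1 + 2.25 + 6.25 + 2.25 + 2.25 + 9 = 25
s = √(25/6) = √4.16667 ≈ 2.041

s = 2.041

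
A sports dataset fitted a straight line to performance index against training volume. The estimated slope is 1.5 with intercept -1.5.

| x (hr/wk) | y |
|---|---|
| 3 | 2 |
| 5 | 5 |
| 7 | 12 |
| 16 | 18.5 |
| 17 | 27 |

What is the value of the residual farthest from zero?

e = -4

x=3: ŷ = -1.5 + 1.5·3 = 3; e = 2 − 3 = -1
x=5: ŷ = -1.5 + 1.5·5 = 6; e = 5 − 6 = -1
x=7: ŷ = -1.5 + 1.5·7 = 9; e = 12 − 9 = 3
x=16: ŷ = -1.5 + 1.5·16 = 22.5; e = 18.5 − 22.5 = -4
x=17: ŷ = -1.5 + 1.5·17 = 24; e = 27 − 24 = 3
Largest |e| is 4 at x = 16, residual -4.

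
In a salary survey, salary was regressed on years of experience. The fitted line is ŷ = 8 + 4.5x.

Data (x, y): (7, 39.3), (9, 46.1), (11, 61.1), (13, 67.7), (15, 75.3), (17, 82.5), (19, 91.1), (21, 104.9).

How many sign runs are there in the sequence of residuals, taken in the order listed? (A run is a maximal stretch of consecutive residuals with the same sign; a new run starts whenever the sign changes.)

4 runs

x=7: ŷ = 8 + 4.5·7 = 39.5; e = 39.3 − 39.5 = -0.2
x=9: ŷ = 8 + 4.5·9 = 48.5; e = 46.1 − 48.5 = -2.4
x=11: ŷ = 8 + 4.5·11 = 57.5; e = 61.1 − 57.5 = 3.6
x=13: ŷ = 8 + 4.5·13 = 66.5; e = 67.7 − 66.5 = 1.2
x=15: ŷ = 8 + 4.5·15 = 75.5; e = 75.3 − 75.5 = -0.2
x=17: ŷ = 8 + 4.5·17 = 84.5; e = 82.5 − 84.5 = -2
x=19: ŷ = 8 + 4.5·19 = 93.5; e = 91.1 − 93.5 = -2.4
x=21: ŷ = 8 + 4.5·21 = 102.5; e = 104.9 − 102.5 = 2.4
Signs: − − + + − − − +
Runs: −×2, +×2, −×3, +×1 → 4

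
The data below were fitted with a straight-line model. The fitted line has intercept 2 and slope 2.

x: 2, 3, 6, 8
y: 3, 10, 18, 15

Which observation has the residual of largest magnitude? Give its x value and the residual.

x = 6, r = 4

x=2: ŷ = 2 + 2·2 = 6; r = 3 − 6 = -3
x=3: ŷ = 2 + 2·3 = 8; r = 10 − 8 = 2
x=6: ŷ = 2 + 2·6 = 14; r = 18 − 14 = 4
x=8: ŷ = 2 + 2·8 = 18; r = 15 − 18 = -3
Largest |r| is 4 at x = 6, residual 4.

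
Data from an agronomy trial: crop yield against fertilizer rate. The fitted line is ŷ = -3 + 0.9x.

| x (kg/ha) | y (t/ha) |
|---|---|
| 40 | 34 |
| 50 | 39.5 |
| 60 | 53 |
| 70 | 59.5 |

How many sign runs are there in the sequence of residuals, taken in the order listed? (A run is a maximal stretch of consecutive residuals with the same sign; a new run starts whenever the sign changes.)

x=40: ŷ = -3 + 0.9·40 = 33; e = 34 − 33 = 1
x=50: ŷ = -3 + 0.9·50 = 42; e = 39.5 − 42 = -2.5
x=60: ŷ = -3 + 0.9·60 = 51; e = 53 − 51 = 2
x=70: ŷ = -3 + 0.9·70 = 60; e = 59.5 − 60 = -0.5
Signs: + − + −
Runs: +×1, −×1, +×1, −×1 → 4

4 runs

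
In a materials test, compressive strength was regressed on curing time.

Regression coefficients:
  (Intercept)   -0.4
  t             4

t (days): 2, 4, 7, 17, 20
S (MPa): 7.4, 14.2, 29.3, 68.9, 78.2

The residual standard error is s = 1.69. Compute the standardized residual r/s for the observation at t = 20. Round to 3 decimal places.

ŷ = -0.4 + 4·20 = 79.6
r = 78.2 − 79.6 = -1.4
r/s = -1.4 / 1.69 = -0.828

-0.828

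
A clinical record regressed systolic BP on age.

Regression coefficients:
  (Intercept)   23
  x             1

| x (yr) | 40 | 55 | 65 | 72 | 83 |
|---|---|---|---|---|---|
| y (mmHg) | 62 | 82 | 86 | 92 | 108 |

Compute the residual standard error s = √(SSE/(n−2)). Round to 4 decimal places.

s = 3.3665

x=40: ŷ = 23 + 40 = 63; r = 62 − 63 = -1
x=55: ŷ = 23 + 55 = 78; r = 82 − 78 = 4
x=65: ŷ = 23 + 65 = 88; r = 86 − 88 = -2
x=72: ŷ = 23 + 72 = 95; r = 92 − 95 = -3
x=83: ŷ = 23 + 83 = 106; r = 108 − 106 = 2
SSE = 1 + 16 + 4 + 9 + 4 = 34
s = √(34/3) = √11.3333 ≈ 3.3665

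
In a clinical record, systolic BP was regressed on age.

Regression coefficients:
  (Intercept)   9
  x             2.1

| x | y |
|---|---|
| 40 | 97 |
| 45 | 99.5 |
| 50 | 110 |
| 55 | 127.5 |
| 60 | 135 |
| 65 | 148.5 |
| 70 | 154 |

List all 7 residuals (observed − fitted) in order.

4, -4, -4, 3, 0, 3, -2

x=40: ŷ = 9 + 2.1·40 = 93; e = 97 − 93 = 4
x=45: ŷ = 9 + 2.1·45 = 103.5; e = 99.5 − 103.5 = -4
x=50: ŷ = 9 + 2.1·50 = 114; e = 110 − 114 = -4
x=55: ŷ = 9 + 2.1·55 = 124.5; e = 127.5 − 124.5 = 3
x=60: ŷ = 9 + 2.1·60 = 135; e = 135 − 135 = 0
x=65: ŷ = 9 + 2.1·65 = 145.5; e = 148.5 − 145.5 = 3
x=70: ŷ = 9 + 2.1·70 = 156; e = 154 − 156 = -2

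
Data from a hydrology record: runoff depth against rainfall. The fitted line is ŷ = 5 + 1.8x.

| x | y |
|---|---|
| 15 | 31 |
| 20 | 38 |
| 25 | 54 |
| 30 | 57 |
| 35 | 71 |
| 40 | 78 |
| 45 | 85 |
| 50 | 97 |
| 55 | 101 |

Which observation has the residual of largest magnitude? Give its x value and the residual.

x=15: ŷ = 5 + 1.8·15 = 32; r = 31 − 32 = -1
x=20: ŷ = 5 + 1.8·20 = 41; r = 38 − 41 = -3
x=25: ŷ = 5 + 1.8·25 = 50; r = 54 − 50 = 4
x=30: ŷ = 5 + 1.8·30 = 59; r = 57 − 59 = -2
x=35: ŷ = 5 + 1.8·35 = 68; r = 71 − 68 = 3
x=40: ŷ = 5 + 1.8·40 = 77; r = 78 − 77 = 1
x=45: ŷ = 5 + 1.8·45 = 86; r = 85 − 86 = -1
x=50: ŷ = 5 + 1.8·50 = 95; r = 97 − 95 = 2
x=55: ŷ = 5 + 1.8·55 = 104; r = 101 − 104 = -3
Largest |r| is 4 at x = 25, residual 4.

x = 25, r = 4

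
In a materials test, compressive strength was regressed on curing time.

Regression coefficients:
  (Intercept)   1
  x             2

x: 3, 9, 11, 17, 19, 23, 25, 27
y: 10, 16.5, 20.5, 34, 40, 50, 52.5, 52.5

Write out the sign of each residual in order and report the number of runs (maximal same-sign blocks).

x=3: ŷ = 1 + 2·3 = 7; e = 10 − 7 = 3
x=9: ŷ = 1 + 2·9 = 19; e = 16.5 − 19 = -2.5
x=11: ŷ = 1 + 2·11 = 23; e = 20.5 − 23 = -2.5
x=17: ŷ = 1 + 2·17 = 35; e = 34 − 35 = -1
x=19: ŷ = 1 + 2·19 = 39; e = 40 − 39 = 1
x=23: ŷ = 1 + 2·23 = 47; e = 50 − 47 = 3
x=25: ŷ = 1 + 2·25 = 51; e = 52.5 − 51 = 1.5
x=27: ŷ = 1 + 2·27 = 55; e = 52.5 − 55 = -2.5
Signs: + − − − + + + −
Runs: +×1, −×3, +×3, −×1 → 4

4 runs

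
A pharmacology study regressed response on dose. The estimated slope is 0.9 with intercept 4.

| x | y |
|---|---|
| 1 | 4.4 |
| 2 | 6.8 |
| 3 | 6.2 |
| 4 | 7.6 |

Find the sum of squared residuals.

x=1: ŷ = 4 + 0.9·1 = 4.9; e = 4.4 − 4.9 = -0.5
x=2: ŷ = 4 + 0.9·2 = 5.8; e = 6.8 − 5.8 = 1
x=3: ŷ = 4 + 0.9·3 = 6.7; e = 6.2 − 6.7 = -0.5
x=4: ŷ = 4 + 0.9·4 = 7.6; e = 7.6 − 7.6 = 0
SSE = 0.25 + 1 + 0.25 + 0 = 1.5

SSE = 1.5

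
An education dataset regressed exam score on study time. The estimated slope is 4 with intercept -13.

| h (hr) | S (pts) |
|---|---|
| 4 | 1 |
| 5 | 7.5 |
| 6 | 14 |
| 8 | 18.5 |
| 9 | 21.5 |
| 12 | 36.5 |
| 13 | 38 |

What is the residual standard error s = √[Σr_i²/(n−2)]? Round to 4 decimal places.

h=4: Ŝ = -13 + 4·4 = 3; r = 1 − 3 = -2
h=5: Ŝ = -13 + 4·5 = 7; r = 7.5 − 7 = 0.5
h=6: Ŝ = -13 + 4·6 = 11; r = 14 − 11 = 3
h=8: Ŝ = -13 + 4·8 = 19; r = 18.5 − 19 = -0.5
h=9: Ŝ = -13 + 4·9 = 23; r = 21.5 − 23 = -1.5
h=12: Ŝ = -13 + 4·12 = 35; r = 36.5 − 35 = 1.5
h=13: Ŝ = -13 + 4·13 = 39; r = 38 − 39 = -1
SSE = 4 + 0.25 + 9 + 0.25 + 2.25 + 2.25 + 1 = 19
s = √(19/5) = √3.8 ≈ 1.9494

s = 1.9494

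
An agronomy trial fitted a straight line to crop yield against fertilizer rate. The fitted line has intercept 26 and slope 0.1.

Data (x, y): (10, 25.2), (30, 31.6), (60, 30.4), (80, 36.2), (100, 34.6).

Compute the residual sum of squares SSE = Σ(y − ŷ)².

SSE = 19.36

x=10: ŷ = 26 + 0.1·10 = 27; e = 25.2 − 27 = -1.8
x=30: ŷ = 26 + 0.1·30 = 29; e = 31.6 − 29 = 2.6
x=60: ŷ = 26 + 0.1·60 = 32; e = 30.4 − 32 = -1.6
x=80: ŷ = 26 + 0.1·80 = 34; e = 36.2 − 34 = 2.2
x=100: ŷ = 26 + 0.1·100 = 36; e = 34.6 − 36 = -1.4
SSE = 3.24 + 6.76 + 2.56 + 4.84 + 1.96 = 19.36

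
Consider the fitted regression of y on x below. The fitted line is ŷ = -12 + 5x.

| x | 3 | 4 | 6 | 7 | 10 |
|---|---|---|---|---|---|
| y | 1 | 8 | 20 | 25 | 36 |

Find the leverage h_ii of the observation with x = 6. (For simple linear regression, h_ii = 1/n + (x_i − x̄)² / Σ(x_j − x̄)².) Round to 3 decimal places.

h = 0.200

x̄ = (3 + 4 + 6 + 7 + 10)/5 = 6
Σ(x − x̄)² = 9 + 4 + 0 + 1 + 16 = 30
h = 1/5 + (0)²/30 = 0.2 + 0 = 0.200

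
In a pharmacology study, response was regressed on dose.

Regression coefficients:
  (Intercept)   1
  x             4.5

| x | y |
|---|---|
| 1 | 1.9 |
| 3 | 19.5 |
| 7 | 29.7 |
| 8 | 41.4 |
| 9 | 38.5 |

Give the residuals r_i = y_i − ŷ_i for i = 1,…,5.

-3.6, 5, -2.8, 4.4, -3

x=1: ŷ = 1 + 4.5·1 = 5.5; r = 1.9 − 5.5 = -3.6
x=3: ŷ = 1 + 4.5·3 = 14.5; r = 19.5 − 14.5 = 5
x=7: ŷ = 1 + 4.5·7 = 32.5; r = 29.7 − 32.5 = -2.8
x=8: ŷ = 1 + 4.5·8 = 37; r = 41.4 − 37 = 4.4
x=9: ŷ = 1 + 4.5·9 = 41.5; r = 38.5 − 41.5 = -3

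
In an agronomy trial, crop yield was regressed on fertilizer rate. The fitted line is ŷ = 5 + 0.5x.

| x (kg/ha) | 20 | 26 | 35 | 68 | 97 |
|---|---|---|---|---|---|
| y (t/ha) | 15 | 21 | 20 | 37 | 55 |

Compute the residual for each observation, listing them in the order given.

x=20: ŷ = 5 + 0.5·20 = 15; r = 15 − 15 = 0
x=26: ŷ = 5 + 0.5·26 = 18; r = 21 − 18 = 3
x=35: ŷ = 5 + 0.5·35 = 22.5; r = 20 − 22.5 = -2.5
x=68: ŷ = 5 + 0.5·68 = 39; r = 37 − 39 = -2
x=97: ŷ = 5 + 0.5·97 = 53.5; r = 55 − 53.5 = 1.5

0, 3, -2.5, -2, 1.5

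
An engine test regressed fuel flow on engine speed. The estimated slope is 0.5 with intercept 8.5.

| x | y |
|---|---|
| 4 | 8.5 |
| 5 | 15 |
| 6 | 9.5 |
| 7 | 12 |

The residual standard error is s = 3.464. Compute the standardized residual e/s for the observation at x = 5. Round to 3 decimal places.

1.155

ŷ = 8.5 + 0.5·5 = 11
e = 15 − 11 = 4
e/s = 4 / 3.464 = 1.155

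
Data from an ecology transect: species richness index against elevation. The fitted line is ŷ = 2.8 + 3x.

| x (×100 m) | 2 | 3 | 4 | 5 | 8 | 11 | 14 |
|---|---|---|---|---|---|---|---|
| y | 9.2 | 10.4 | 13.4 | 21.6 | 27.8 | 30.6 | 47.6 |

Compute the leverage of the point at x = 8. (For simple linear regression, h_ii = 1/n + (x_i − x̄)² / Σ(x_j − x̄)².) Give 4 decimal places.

h = 0.1567

x̄ = (2 + 3 + 4 + 5 + 8 + 11 + 14)/7 = 6.71429
Σ(x − x̄)² = 22.2245 + 13.7959 + 7.36735 + 2.93878 + 1.65306 + 18.3673 + 53.0816 = 119.429
h = 1/7 + (1.28571)²/119.429 = 0.142857 + 0.0138414 = 0.1567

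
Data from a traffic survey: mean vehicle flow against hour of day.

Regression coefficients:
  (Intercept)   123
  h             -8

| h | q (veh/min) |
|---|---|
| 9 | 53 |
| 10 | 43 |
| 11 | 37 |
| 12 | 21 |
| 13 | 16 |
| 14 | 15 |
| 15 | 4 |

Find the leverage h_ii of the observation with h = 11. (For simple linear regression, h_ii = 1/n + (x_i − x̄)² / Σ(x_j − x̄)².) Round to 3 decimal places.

h̄ = (9 + 10 + 11 + 12 + 13 + 14 + 15)/7 = 12
Σ(h − h̄)² = 9 + 4 + 1 + 0 + 1 + 4 + 9 = 28
h = 1/7 + (-1)²/28 = 0.142857 + 0.0357143 = 0.179

h = 0.179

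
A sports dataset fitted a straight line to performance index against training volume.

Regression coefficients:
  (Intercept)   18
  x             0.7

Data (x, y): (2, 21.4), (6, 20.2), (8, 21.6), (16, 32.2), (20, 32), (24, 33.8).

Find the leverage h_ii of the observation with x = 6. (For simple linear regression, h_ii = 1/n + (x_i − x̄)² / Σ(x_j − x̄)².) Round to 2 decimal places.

h = 0.29

x̄ = (2 + 6 + 8 + 16 + 20 + 24)/6 = 12.6667
Σ(x − x̄)² = 113.778 + 44.4444 + 21.7778 + 11.1111 + 53.7778 + 128.444 = 373.333
h = 1/6 + (-6.66667)²/373.333 = 0.166667 + 0.119048 = 0.29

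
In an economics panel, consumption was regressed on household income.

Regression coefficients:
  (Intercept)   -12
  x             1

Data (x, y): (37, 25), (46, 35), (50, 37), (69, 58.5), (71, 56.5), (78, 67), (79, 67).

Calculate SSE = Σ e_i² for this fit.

x=37: ŷ = -12 + 37 = 25; e = 25 − 25 = 0
x=46: ŷ = -12 + 46 = 34; e = 35 − 34 = 1
x=50: ŷ = -12 + 50 = 38; e = 37 − 38 = -1
x=69: ŷ = -12 + 69 = 57; e = 58.5 − 57 = 1.5
x=71: ŷ = -12 + 71 = 59; e = 56.5 − 59 = -2.5
x=78: ŷ = -12 + 78 = 66; e = 67 − 66 = 1
x=79: ŷ = -12 + 79 = 67; e = 67 − 67 = 0
SSE = 0 + 1 + 1 + 2.25 + 6.25 + 1 + 0 = 11.5

SSE = 11.5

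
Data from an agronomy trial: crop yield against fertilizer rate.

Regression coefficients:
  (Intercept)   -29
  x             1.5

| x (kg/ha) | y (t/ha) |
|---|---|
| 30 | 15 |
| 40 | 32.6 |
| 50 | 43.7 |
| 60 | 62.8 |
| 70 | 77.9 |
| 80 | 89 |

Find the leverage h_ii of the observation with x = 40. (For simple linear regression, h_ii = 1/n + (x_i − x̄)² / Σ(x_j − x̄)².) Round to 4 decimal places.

x̄ = (30 + 40 + 50 + 60 + 70 + 80)/6 = 55
Σ(x − x̄)² = 625 + 225 + 25 + 25 + 225 + 625 = 1750
h = 1/6 + (-15)²/1750 = 0.166667 + 0.128571 = 0.2952

h = 0.2952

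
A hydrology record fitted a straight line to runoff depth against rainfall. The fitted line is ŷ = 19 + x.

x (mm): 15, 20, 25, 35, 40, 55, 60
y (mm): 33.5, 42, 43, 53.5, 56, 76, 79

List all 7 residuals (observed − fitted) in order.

x=15: ŷ = 19 + 15 = 34; r = 33.5 − 34 = -0.5
x=20: ŷ = 19 + 20 = 39; r = 42 − 39 = 3
x=25: ŷ = 19 + 25 = 44; r = 43 − 44 = -1
x=35: ŷ = 19 + 35 = 54; r = 53.5 − 54 = -0.5
x=40: ŷ = 19 + 40 = 59; r = 56 − 59 = -3
x=55: ŷ = 19 + 55 = 74; r = 76 − 74 = 2
x=60: ŷ = 19 + 60 = 79; r = 79 − 79 = 0

-0.5, 3, -1, -0.5, -3, 2, 0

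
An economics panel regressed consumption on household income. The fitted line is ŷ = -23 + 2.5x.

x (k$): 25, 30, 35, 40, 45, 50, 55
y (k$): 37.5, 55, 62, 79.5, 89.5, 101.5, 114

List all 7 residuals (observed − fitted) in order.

x=25: ŷ = -23 + 2.5·25 = 39.5; r = 37.5 − 39.5 = -2
x=30: ŷ = -23 + 2.5·30 = 52; r = 55 − 52 = 3
x=35: ŷ = -23 + 2.5·35 = 64.5; r = 62 − 64.5 = -2.5
x=40: ŷ = -23 + 2.5·40 = 77; r = 79.5 − 77 = 2.5
x=45: ŷ = -23 + 2.5·45 = 89.5; r = 89.5 − 89.5 = 0
x=50: ŷ = -23 + 2.5·50 = 102; r = 101.5 − 102 = -0.5
x=55: ŷ = -23 + 2.5·55 = 114.5; r = 114 − 114.5 = -0.5

-2, 3, -2.5, 2.5, 0, -0.5, -0.5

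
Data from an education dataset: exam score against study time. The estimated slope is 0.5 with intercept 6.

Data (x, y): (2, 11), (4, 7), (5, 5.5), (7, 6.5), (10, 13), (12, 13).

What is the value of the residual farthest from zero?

x=2: ŷ = 6 + 0.5·2 = 7; r = 11 − 7 = 4
x=4: ŷ = 6 + 0.5·4 = 8; r = 7 − 8 = -1
x=5: ŷ = 6 + 0.5·5 = 8.5; r = 5.5 − 8.5 = -3
x=7: ŷ = 6 + 0.5·7 = 9.5; r = 6.5 − 9.5 = -3
x=10: ŷ = 6 + 0.5·10 = 11; r = 13 − 11 = 2
x=12: ŷ = 6 + 0.5·12 = 12; r = 13 − 12 = 1
Largest |r| is 4 at x = 2, residual 4.

r = 4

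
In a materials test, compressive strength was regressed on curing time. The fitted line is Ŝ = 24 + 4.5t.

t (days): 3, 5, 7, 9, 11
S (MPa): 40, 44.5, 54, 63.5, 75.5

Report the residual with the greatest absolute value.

r = 2.5

t=3: Ŝ = 24 + 4.5·3 = 37.5; r = 40 − 37.5 = 2.5
t=5: Ŝ = 24 + 4.5·5 = 46.5; r = 44.5 − 46.5 = -2
t=7: Ŝ = 24 + 4.5·7 = 55.5; r = 54 − 55.5 = -1.5
t=9: Ŝ = 24 + 4.5·9 = 64.5; r = 63.5 − 64.5 = -1
t=11: Ŝ = 24 + 4.5·11 = 73.5; r = 75.5 − 73.5 = 2
Largest |r| is 2.5 at t = 3, residual 2.5.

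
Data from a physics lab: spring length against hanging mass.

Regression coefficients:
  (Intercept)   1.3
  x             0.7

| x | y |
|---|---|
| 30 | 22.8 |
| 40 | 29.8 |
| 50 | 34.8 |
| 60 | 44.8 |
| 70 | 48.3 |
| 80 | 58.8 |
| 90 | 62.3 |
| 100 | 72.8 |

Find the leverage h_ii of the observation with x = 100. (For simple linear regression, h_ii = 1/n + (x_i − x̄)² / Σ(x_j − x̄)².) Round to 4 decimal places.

h = 0.4167

x̄ = (30 + 40 + 50 + 60 + 70 + 80 + 90 + 100)/8 = 65
Σ(x − x̄)² = 1225 + 625 + 225 + 25 + 25 + 225 + 625 + 1225 = 4200
h = 1/8 + (35)²/4200 = 0.125 + 0.291667 = 0.4167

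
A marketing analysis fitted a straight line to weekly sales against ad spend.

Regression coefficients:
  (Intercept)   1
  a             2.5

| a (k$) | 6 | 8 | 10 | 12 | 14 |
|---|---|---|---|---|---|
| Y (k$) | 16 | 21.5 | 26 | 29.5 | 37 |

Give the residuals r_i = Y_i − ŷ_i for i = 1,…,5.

0, 0.5, 0, -1.5, 1

a=6: ŷ = 1 + 2.5·6 = 16; r = 16 − 16 = 0
a=8: ŷ = 1 + 2.5·8 = 21; r = 21.5 − 21 = 0.5
a=10: ŷ = 1 + 2.5·10 = 26; r = 26 − 26 = 0
a=12: ŷ = 1 + 2.5·12 = 31; r = 29.5 − 31 = -1.5
a=14: ŷ = 1 + 2.5·14 = 36; r = 37 − 36 = 1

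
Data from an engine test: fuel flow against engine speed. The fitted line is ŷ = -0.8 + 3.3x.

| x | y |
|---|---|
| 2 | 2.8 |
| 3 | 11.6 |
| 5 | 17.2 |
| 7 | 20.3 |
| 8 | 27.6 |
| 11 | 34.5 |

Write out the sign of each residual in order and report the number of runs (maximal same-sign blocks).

x=2: ŷ = -0.8 + 3.3·2 = 5.8; e = 2.8 − 5.8 = -3
x=3: ŷ = -0.8 + 3.3·3 = 9.1; e = 11.6 − 9.1 = 2.5
x=5: ŷ = -0.8 + 3.3·5 = 15.7; e = 17.2 − 15.7 = 1.5
x=7: ŷ = -0.8 + 3.3·7 = 22.3; e = 20.3 − 22.3 = -2
x=8: ŷ = -0.8 + 3.3·8 = 25.6; e = 27.6 − 25.6 = 2
x=11: ŷ = -0.8 + 3.3·11 = 35.5; e = 34.5 − 35.5 = -1
Signs: − + + − + −
Runs: −×1, +×2, −×1, +×1, −×1 → 5

5 runs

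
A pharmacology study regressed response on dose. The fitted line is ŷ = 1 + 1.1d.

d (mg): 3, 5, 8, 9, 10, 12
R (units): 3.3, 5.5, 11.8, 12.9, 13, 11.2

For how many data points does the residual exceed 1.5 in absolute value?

3

d=3: ŷ = 1 + 1.1·3 = 4.3; e = 3.3 − 4.3 = -1
d=5: ŷ = 1 + 1.1·5 = 6.5; e = 5.5 − 6.5 = -1
d=8: ŷ = 1 + 1.1·8 = 9.8; e = 11.8 − 9.8 = 2
d=9: ŷ = 1 + 1.1·9 = 10.9; e = 12.9 − 10.9 = 2
d=10: ŷ = 1 + 1.1·10 = 12; e = 13 − 12 = 1
d=12: ŷ = 1 + 1.1·12 = 14.2; e = 11.2 − 14.2 = -3
|e| > 1.5: d=8 (|e|=2), d=9 (|e|=2), d=12 (|e|=3) → 3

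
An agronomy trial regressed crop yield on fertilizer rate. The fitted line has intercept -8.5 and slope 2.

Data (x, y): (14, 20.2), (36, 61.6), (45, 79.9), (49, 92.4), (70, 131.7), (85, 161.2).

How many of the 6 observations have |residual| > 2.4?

x=14: ŷ = -8.5 + 2·14 = 19.5; r = 20.2 − 19.5 = 0.7
x=36: ŷ = -8.5 + 2·36 = 63.5; r = 61.6 − 63.5 = -1.9
x=45: ŷ = -8.5 + 2·45 = 81.5; r = 79.9 − 81.5 = -1.6
x=49: ŷ = -8.5 + 2·49 = 89.5; r = 92.4 − 89.5 = 2.9
x=70: ŷ = -8.5 + 2·70 = 131.5; r = 131.7 − 131.5 = 0.2
x=85: ŷ = -8.5 + 2·85 = 161.5; r = 161.2 − 161.5 = -0.3
|r| > 2.4: x=49 (|r|=2.9) → 1

1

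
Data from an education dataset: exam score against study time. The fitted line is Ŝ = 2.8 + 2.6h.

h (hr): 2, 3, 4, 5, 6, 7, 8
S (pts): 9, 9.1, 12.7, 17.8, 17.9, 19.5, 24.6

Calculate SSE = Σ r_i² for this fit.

h=2: Ŝ = 2.8 + 2.6·2 = 8; r = 9 − 8 = 1
h=3: Ŝ = 2.8 + 2.6·3 = 10.6; r = 9.1 − 10.6 = -1.5
h=4: Ŝ = 2.8 + 2.6·4 = 13.2; r = 12.7 − 13.2 = -0.5
h=5: Ŝ = 2.8 + 2.6·5 = 15.8; r = 17.8 − 15.8 = 2
h=6: Ŝ = 2.8 + 2.6·6 = 18.4; r = 17.9 − 18.4 = -0.5
h=7: Ŝ = 2.8 + 2.6·7 = 21; r = 19.5 − 21 = -1.5
h=8: Ŝ = 2.8 + 2.6·8 = 23.6; r = 24.6 − 23.6 = 1
SSE = 1 + 2.25 + 0.25 + 4 + 0.25 + 2.25 + 1 = 11

SSE = 11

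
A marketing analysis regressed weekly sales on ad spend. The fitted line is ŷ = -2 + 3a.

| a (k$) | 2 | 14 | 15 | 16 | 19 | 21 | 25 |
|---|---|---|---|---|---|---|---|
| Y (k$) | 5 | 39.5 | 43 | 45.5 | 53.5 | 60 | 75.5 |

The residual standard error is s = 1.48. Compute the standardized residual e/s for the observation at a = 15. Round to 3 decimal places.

ŷ = -2 + 3·15 = 43
e = 43 − 43 = 0
e/s = 0 / 1.48 = 0.000

0.000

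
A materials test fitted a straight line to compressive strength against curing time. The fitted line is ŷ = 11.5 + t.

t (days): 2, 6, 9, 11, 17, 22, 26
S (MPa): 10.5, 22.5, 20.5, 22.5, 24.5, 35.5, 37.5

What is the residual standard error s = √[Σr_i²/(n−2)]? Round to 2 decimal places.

t=2: ŷ = 11.5 + 2 = 13.5; r = 10.5 − 13.5 = -3
t=6: ŷ = 11.5 + 6 = 17.5; r = 22.5 − 17.5 = 5
t=9: ŷ = 11.5 + 9 = 20.5; r = 20.5 − 20.5 = 0
t=11: ŷ = 11.5 + 11 = 22.5; r = 22.5 − 22.5 = 0
t=17: ŷ = 11.5 + 17 = 28.5; r = 24.5 − 28.5 = -4
t=22: ŷ = 11.5 + 22 = 33.5; r = 35.5 − 33.5 = 2
t=26: ŷ = 11.5 + 26 = 37.5; r = 37.5 − 37.5 = 0
SSE = 9 + 25 + 0 + 0 + 16 + 4 + 0 = 54
s = √(54/5) = √10.8 ≈ 3.29

s = 3.29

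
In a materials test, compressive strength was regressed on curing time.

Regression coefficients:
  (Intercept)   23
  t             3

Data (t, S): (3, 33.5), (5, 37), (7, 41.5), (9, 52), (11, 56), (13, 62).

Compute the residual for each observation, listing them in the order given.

1.5, -1, -2.5, 2, 0, 0

t=3: Ŝ = 23 + 3·3 = 32; e = 33.5 − 32 = 1.5
t=5: Ŝ = 23 + 3·5 = 38; e = 37 − 38 = -1
t=7: Ŝ = 23 + 3·7 = 44; e = 41.5 − 44 = -2.5
t=9: Ŝ = 23 + 3·9 = 50; e = 52 − 50 = 2
t=11: Ŝ = 23 + 3·11 = 56; e = 56 − 56 = 0
t=13: Ŝ = 23 + 3·13 = 62; e = 62 − 62 = 0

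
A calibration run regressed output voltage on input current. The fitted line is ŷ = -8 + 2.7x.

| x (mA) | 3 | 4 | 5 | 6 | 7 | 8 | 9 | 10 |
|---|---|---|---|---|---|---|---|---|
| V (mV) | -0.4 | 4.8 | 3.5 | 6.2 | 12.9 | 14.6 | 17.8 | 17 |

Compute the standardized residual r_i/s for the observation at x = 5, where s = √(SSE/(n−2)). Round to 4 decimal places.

-1.0106

x=3: ŷ = -8 + 2.7·3 = 0.1; r = -0.4 − 0.1 = -0.5
x=4: ŷ = -8 + 2.7·4 = 2.8; r = 4.8 − 2.8 = 2
x=5: ŷ = -8 + 2.7·5 = 5.5; r = 3.5 − 5.5 = -2
x=6: ŷ = -8 + 2.7·6 = 8.2; r = 6.2 − 8.2 = -2
x=7: ŷ = -8 + 2.7·7 = 10.9; r = 12.9 − 10.9 = 2
x=8: ŷ = -8 + 2.7·8 = 13.6; r = 14.6 − 13.6 = 1
x=9: ŷ = -8 + 2.7·9 = 16.3; r = 17.8 − 16.3 = 1.5
x=10: ŷ = -8 + 2.7·10 = 19; r = 17 − 19 = -2
SSE = 0.25 + 4 + 4 + 4 + 4 + 1 + 2.25 + 4 = 23.5
s = √(23.5/6) = 1.97906
r/s = -2 / 1.97906 = -1.0106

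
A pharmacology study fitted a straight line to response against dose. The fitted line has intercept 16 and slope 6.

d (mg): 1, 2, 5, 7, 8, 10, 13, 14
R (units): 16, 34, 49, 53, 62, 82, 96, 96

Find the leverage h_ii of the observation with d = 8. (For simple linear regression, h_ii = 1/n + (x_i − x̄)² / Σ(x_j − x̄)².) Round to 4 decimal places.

h = 0.1266

d̄ = (1 + 2 + 5 + 7 + 8 + 10 + 13 + 14)/8 = 7.5
Σ(d − d̄)² = 42.25 + 30.25 + 6.25 + 0.25 + 0.25 + 6.25 + 30.25 + 42.25 = 158
h = 1/8 + (0.5)²/158 = 0.125 + 0.00158228 = 0.1266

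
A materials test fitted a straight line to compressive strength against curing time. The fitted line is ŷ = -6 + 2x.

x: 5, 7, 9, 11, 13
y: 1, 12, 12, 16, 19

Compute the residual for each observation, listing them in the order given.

x=5: ŷ = -6 + 2·5 = 4; e = 1 − 4 = -3
x=7: ŷ = -6 + 2·7 = 8; e = 12 − 8 = 4
x=9: ŷ = -6 + 2·9 = 12; e = 12 − 12 = 0
x=11: ŷ = -6 + 2·11 = 16; e = 16 − 16 = 0
x=13: ŷ = -6 + 2·13 = 20; e = 19 − 20 = -1

-3, 4, 0, 0, -1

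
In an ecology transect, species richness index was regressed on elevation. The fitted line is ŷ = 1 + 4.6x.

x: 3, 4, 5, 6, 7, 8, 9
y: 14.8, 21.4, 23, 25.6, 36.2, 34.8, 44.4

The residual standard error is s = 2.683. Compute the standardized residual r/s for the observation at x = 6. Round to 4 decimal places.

-1.1182

ŷ = 1 + 4.6·6 = 28.6
r = 25.6 − 28.6 = -3
r/s = -3 / 2.683 = -1.1182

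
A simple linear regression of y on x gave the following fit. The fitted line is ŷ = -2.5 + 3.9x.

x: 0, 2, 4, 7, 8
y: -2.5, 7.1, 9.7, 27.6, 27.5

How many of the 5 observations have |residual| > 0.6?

4

x=0: ŷ = -2.5 + 3.9·0 = -2.5; e = -2.5 − (-2.5) = 0
x=2: ŷ = -2.5 + 3.9·2 = 5.3; e = 7.1 − 5.3 = 1.8
x=4: ŷ = -2.5 + 3.9·4 = 13.1; e = 9.7 − 13.1 = -3.4
x=7: ŷ = -2.5 + 3.9·7 = 24.8; e = 27.6 − 24.8 = 2.8
x=8: ŷ = -2.5 + 3.9·8 = 28.7; e = 27.5 − 28.7 = -1.2
|e| > 0.6: x=2 (|e|=1.8), x=4 (|e|=3.4), x=7 (|e|=2.8), x=8 (|e|=1.2) → 4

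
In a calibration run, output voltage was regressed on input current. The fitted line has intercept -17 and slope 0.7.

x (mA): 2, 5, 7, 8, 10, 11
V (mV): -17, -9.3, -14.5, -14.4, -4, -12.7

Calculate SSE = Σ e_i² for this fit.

x=2: V̂ = -17 + 0.7·2 = -15.6; e = -17 − (-15.6) = -1.4
x=5: V̂ = -17 + 0.7·5 = -13.5; e = -9.3 − (-13.5) = 4.2
x=7: V̂ = -17 + 0.7·7 = -12.1; e = -14.5 − (-12.1) = -2.4
x=8: V̂ = -17 + 0.7·8 = -11.4; e = -14.4 − (-11.4) = -3
x=10: V̂ = -17 + 0.7·10 = -10; e = -4 − (-10) = 6
x=11: V̂ = -17 + 0.7·11 = -9.3; e = -12.7 − (-9.3) = -3.4
SSE = 1.96 + 17.64 + 5.76 + 9 + 36 + 11.56 = 81.92

SSE = 81.92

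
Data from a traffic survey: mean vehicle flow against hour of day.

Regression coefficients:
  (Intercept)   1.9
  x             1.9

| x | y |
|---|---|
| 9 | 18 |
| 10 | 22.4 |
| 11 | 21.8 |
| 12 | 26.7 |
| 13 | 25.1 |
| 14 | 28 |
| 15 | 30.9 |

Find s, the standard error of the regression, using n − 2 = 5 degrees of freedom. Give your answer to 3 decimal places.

x=9: ŷ = 1.9 + 1.9·9 = 19; e = 18 − 19 = -1
x=10: ŷ = 1.9 + 1.9·10 = 20.9; e = 22.4 − 20.9 = 1.5
x=11: ŷ = 1.9 + 1.9·11 = 22.8; e = 21.8 − 22.8 = -1
x=12: ŷ = 1.9 + 1.9·12 = 24.7; e = 26.7 − 24.7 = 2
x=13: ŷ = 1.9 + 1.9·13 = 26.6; e = 25.1 − 26.6 = -1.5
x=14: ŷ = 1.9 + 1.9·14 = 28.5; e = 28 − 28.5 = -0.5
x=15: ŷ = 1.9 + 1.9·15 = 30.4; e = 30.9 − 30.4 = 0.5
SSE = 1 + 2.25 + 1 + 4 + 2.25 + 0.25 + 0.25 = 11
s = √(11/5) = √2.2 ≈ 1.483

s = 1.483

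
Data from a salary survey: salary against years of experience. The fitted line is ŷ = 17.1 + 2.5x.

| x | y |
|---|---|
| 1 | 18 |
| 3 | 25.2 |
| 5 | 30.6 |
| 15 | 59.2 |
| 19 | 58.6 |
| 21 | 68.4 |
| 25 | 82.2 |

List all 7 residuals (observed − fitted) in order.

-1.6, 0.6, 1, 4.6, -6, -1.2, 2.6

x=1: ŷ = 17.1 + 2.5·1 = 19.6; r = 18 − 19.6 = -1.6
x=3: ŷ = 17.1 + 2.5·3 = 24.6; r = 25.2 − 24.6 = 0.6
x=5: ŷ = 17.1 + 2.5·5 = 29.6; r = 30.6 − 29.6 = 1
x=15: ŷ = 17.1 + 2.5·15 = 54.6; r = 59.2 − 54.6 = 4.6
x=19: ŷ = 17.1 + 2.5·19 = 64.6; r = 58.6 − 64.6 = -6
x=21: ŷ = 17.1 + 2.5·21 = 69.6; r = 68.4 − 69.6 = -1.2
x=25: ŷ = 17.1 + 2.5·25 = 79.6; r = 82.2 − 79.6 = 2.6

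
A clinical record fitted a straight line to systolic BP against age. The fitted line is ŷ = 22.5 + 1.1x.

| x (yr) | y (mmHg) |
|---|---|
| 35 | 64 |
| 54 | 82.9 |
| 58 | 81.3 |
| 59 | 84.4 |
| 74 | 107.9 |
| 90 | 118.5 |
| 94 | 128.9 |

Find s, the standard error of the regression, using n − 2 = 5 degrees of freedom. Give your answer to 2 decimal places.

x=35: ŷ = 22.5 + 1.1·35 = 61; r = 64 − 61 = 3
x=54: ŷ = 22.5 + 1.1·54 = 81.9; r = 82.9 − 81.9 = 1
x=58: ŷ = 22.5 + 1.1·58 = 86.3; r = 81.3 − 86.3 = -5
x=59: ŷ = 22.5 + 1.1·59 = 87.4; r = 84.4 − 87.4 = -3
x=74: ŷ = 22.5 + 1.1·74 = 103.9; r = 107.9 − 103.9 = 4
x=90: ŷ = 22.5 + 1.1·90 = 121.5; r = 118.5 − 121.5 = -3
x=94: ŷ = 22.5 + 1.1·94 = 125.9; r = 128.9 − 125.9 = 3
SSE = 9 + 1 + 25 + 9 + 16 + 9 + 9 = 78
s = √(78/5) = √15.6 ≈ 3.95

s = 3.95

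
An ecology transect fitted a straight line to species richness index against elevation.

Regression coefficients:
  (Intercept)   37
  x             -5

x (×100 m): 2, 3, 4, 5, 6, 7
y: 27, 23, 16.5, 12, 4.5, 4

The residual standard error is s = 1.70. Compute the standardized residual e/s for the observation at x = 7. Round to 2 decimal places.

ŷ = 37 − 5·7 = 2
e = 4 − 2 = 2
e/s = 2 / 1.70 = 1.18

1.18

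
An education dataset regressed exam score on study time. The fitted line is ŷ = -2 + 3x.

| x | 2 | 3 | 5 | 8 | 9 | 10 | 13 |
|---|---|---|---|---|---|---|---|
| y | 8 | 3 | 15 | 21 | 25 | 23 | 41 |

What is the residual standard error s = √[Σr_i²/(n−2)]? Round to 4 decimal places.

s = 3.9497

x=2: ŷ = -2 + 3·2 = 4; r = 8 − 4 = 4
x=3: ŷ = -2 + 3·3 = 7; r = 3 − 7 = -4
x=5: ŷ = -2 + 3·5 = 13; r = 15 − 13 = 2
x=8: ŷ = -2 + 3·8 = 22; r = 21 − 22 = -1
x=9: ŷ = -2 + 3·9 = 25; r = 25 − 25 = 0
x=10: ŷ = -2 + 3·10 = 28; r = 23 − 28 = -5
x=13: ŷ = -2 + 3·13 = 37; r = 41 − 37 = 4
SSE = 16 + 16 + 4 + 1 + 0 + 25 + 16 = 78
s = √(78/5) = √15.6 ≈ 3.9497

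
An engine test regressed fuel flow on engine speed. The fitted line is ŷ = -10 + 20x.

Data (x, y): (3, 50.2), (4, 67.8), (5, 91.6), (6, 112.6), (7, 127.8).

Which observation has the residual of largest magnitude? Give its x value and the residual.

x = 6, r = 2.6

x=3: ŷ = -10 + 20·3 = 50; r = 50.2 − 50 = 0.2
x=4: ŷ = -10 + 20·4 = 70; r = 67.8 − 70 = -2.2
x=5: ŷ = -10 + 20·5 = 90; r = 91.6 − 90 = 1.6
x=6: ŷ = -10 + 20·6 = 110; r = 112.6 − 110 = 2.6
x=7: ŷ = -10 + 20·7 = 130; r = 127.8 − 130 = -2.2
Largest |r| is 2.6 at x = 6, residual 2.6.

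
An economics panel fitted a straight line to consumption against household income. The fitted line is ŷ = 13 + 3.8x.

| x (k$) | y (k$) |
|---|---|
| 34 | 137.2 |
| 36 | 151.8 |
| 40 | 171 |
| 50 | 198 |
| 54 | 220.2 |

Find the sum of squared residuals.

x=34: ŷ = 13 + 3.8·34 = 142.2; e = 137.2 − 142.2 = -5
x=36: ŷ = 13 + 3.8·36 = 149.8; e = 151.8 − 149.8 = 2
x=40: ŷ = 13 + 3.8·40 = 165; e = 171 − 165 = 6
x=50: ŷ = 13 + 3.8·50 = 203; e = 198 − 203 = -5
x=54: ŷ = 13 + 3.8·54 = 218.2; e = 220.2 − 218.2 = 2
SSE = 25 + 4 + 36 + 25 + 4 = 94

SSE = 94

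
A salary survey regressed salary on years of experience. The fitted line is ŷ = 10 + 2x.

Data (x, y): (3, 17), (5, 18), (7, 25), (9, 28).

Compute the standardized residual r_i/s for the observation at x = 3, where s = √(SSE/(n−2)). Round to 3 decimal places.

0.577

x=3: ŷ = 10 + 2·3 = 16; r = 17 − 16 = 1
x=5: ŷ = 10 + 2·5 = 20; r = 18 − 20 = -2
x=7: ŷ = 10 + 2·7 = 24; r = 25 − 24 = 1
x=9: ŷ = 10 + 2·9 = 28; r = 28 − 28 = 0
SSE = 1 + 4 + 1 + 0 = 6
s = √(6/2) = 1.73205
r/s = 1 / 1.73205 = 0.577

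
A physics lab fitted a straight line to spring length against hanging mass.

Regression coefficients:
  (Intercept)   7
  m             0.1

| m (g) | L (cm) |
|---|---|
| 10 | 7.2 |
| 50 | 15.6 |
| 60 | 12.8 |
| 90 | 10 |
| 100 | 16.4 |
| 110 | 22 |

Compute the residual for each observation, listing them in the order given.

-0.8, 3.6, -0.2, -6, -0.6, 4

m=10: L̂ = 7 + 0.1·10 = 8; r = 7.2 − 8 = -0.8
m=50: L̂ = 7 + 0.1·50 = 12; r = 15.6 − 12 = 3.6
m=60: L̂ = 7 + 0.1·60 = 13; r = 12.8 − 13 = -0.2
m=90: L̂ = 7 + 0.1·90 = 16; r = 10 − 16 = -6
m=100: L̂ = 7 + 0.1·100 = 17; r = 16.4 − 17 = -0.6
m=110: L̂ = 7 + 0.1·110 = 18; r = 22 − 18 = 4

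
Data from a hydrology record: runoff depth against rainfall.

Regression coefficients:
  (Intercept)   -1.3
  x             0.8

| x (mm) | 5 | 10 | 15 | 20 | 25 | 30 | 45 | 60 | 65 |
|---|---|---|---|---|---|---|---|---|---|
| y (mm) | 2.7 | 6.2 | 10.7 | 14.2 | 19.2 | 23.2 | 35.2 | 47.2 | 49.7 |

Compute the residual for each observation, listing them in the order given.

0, -0.5, 0, -0.5, 0.5, 0.5, 0.5, 0.5, -1

x=5: ŷ = -1.3 + 0.8·5 = 2.7; r = 2.7 − 2.7 = 0
x=10: ŷ = -1.3 + 0.8·10 = 6.7; r = 6.2 − 6.7 = -0.5
x=15: ŷ = -1.3 + 0.8·15 = 10.7; r = 10.7 − 10.7 = 0
x=20: ŷ = -1.3 + 0.8·20 = 14.7; r = 14.2 − 14.7 = -0.5
x=25: ŷ = -1.3 + 0.8·25 = 18.7; r = 19.2 − 18.7 = 0.5
x=30: ŷ = -1.3 + 0.8·30 = 22.7; r = 23.2 − 22.7 = 0.5
x=45: ŷ = -1.3 + 0.8·45 = 34.7; r = 35.2 − 34.7 = 0.5
x=60: ŷ = -1.3 + 0.8·60 = 46.7; r = 47.2 − 46.7 = 0.5
x=65: ŷ = -1.3 + 0.8·65 = 50.7; r = 49.7 − 50.7 = -1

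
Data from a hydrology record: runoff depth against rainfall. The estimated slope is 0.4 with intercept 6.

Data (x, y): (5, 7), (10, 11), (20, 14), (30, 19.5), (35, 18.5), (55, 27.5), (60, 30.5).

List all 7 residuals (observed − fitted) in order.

x=5: ŷ = 6 + 0.4·5 = 8; r = 7 − 8 = -1
x=10: ŷ = 6 + 0.4·10 = 10; r = 11 − 10 = 1
x=20: ŷ = 6 + 0.4·20 = 14; r = 14 − 14 = 0
x=30: ŷ = 6 + 0.4·30 = 18; r = 19.5 − 18 = 1.5
x=35: ŷ = 6 + 0.4·35 = 20; r = 18.5 − 20 = -1.5
x=55: ŷ = 6 + 0.4·55 = 28; r = 27.5 − 28 = -0.5
x=60: ŷ = 6 + 0.4·60 = 30; r = 30.5 − 30 = 0.5

-1, 1, 0, 1.5, -1.5, -0.5, 0.5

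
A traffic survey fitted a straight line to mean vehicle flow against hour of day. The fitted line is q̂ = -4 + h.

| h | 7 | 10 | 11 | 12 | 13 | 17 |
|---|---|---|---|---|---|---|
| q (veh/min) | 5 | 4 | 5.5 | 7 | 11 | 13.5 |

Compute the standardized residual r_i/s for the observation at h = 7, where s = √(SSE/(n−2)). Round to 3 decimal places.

1.016

h=7: q̂ = -4 + 7 = 3; r = 5 − 3 = 2
h=10: q̂ = -4 + 10 = 6; r = 4 − 6 = -2
h=11: q̂ = -4 + 11 = 7; r = 5.5 − 7 = -1.5
h=12: q̂ = -4 + 12 = 8; r = 7 − 8 = -1
h=13: q̂ = -4 + 13 = 9; r = 11 − 9 = 2
h=17: q̂ = -4 + 17 = 13; r = 13.5 − 13 = 0.5
SSE = 4 + 4 + 2.25 + 1 + 4 + 0.25 = 15.5
s = √(15.5/4) = 1.9685
r/s = 2 / 1.9685 = 1.016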